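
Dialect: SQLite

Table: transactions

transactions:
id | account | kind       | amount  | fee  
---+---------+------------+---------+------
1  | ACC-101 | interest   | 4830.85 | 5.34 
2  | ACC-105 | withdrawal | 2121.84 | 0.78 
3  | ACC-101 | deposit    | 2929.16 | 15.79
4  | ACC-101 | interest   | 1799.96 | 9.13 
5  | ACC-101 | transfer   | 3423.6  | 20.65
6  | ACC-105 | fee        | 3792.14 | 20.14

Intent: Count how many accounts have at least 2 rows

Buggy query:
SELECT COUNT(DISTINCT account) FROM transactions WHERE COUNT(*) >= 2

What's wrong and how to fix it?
Bug: WHERE filters individual rows, not groups, so a group-level COUNT is invalid there

Fix: Use a subquery that GROUPs and filters with HAVING, then count its rows

Corrected query:
SELECT COUNT(*) FROM (SELECT account FROM transactions GROUP BY account HAVING COUNT(*) >= 2)

Result:
COUNT(*)
--------
2       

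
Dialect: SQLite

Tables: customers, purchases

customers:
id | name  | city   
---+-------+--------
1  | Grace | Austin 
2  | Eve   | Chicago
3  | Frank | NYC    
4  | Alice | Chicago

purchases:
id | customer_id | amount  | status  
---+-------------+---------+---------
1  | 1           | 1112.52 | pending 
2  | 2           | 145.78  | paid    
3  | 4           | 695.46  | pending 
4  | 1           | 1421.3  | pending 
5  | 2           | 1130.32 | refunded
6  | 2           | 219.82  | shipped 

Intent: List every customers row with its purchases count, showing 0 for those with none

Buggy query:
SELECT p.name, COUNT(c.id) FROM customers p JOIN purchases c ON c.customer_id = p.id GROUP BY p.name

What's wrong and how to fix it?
Bug: An inner join excludes parents with zero children

Fix: Switch to LEFT JOIN to retain unmatched parent rows

Corrected query:
SELECT p.name, COUNT(c.id) FROM customers p LEFT JOIN purchases c ON c.customer_id = p.id GROUP BY p.name

Result:
name  | COUNT(c.id)
------+------------
Alice | 1          
Eve   | 3          
Frank | 0          
Grace | 2          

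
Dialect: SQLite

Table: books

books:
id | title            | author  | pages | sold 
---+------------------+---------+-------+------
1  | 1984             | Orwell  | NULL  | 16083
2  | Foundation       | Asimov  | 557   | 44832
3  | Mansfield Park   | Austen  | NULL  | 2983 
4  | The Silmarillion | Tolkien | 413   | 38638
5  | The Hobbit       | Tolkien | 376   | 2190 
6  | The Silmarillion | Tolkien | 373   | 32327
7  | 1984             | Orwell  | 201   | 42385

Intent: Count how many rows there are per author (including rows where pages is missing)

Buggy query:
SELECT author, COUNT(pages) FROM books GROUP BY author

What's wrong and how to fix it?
Bug: COUNT(pages) skips NULLs, so groups with missing pages are undercounted

Fix: Use COUNT(*) to count all rows regardless of NULL

Corrected query:
SELECT author, COUNT(*) FROM books GROUP BY author

Result:
author  | COUNT(*)
--------+---------
Asimov  | 1       
Austen  | 1       
Orwell  | 2       
Tolkien | 3       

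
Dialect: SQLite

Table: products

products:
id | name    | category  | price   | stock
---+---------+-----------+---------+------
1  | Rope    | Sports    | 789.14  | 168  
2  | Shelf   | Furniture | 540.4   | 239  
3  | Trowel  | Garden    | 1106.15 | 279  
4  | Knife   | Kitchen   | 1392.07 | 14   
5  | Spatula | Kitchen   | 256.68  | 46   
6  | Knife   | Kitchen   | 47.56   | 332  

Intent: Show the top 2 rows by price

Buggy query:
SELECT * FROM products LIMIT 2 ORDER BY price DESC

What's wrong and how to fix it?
Bug: LIMIT must come after ORDER BY

Fix: Swap the clauses: ORDER BY first, then LIMIT

Corrected query:
SELECT * FROM products ORDER BY price DESC LIMIT 2

Result:
id | name   | category | price   | stock
---+--------+----------+---------+------
4  | Knife  | Kitchen  | 1392.07 | 14   
3  | Trowel | Garden   | 1106.15 | 279  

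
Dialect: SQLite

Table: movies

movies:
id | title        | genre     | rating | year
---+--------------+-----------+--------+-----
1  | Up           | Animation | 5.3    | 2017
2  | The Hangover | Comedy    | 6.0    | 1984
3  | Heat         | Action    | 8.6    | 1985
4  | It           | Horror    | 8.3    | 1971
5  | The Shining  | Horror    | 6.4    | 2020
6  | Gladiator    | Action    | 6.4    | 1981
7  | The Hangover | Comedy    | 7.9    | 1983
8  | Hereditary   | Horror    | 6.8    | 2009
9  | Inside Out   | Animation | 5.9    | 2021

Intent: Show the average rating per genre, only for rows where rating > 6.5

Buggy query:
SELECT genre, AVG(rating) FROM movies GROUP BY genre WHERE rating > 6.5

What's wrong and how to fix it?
Bug: WHERE cannot follow GROUP BY

Fix: Place WHERE between FROM and GROUP BY

Corrected query:
SELECT genre, AVG(rating) FROM movies WHERE rating > 6.5 GROUP BY genre

Result:
genre  | AVG(rating)
-------+------------
Action | 8.6        
Comedy | 7.9        
Horror | 7.55       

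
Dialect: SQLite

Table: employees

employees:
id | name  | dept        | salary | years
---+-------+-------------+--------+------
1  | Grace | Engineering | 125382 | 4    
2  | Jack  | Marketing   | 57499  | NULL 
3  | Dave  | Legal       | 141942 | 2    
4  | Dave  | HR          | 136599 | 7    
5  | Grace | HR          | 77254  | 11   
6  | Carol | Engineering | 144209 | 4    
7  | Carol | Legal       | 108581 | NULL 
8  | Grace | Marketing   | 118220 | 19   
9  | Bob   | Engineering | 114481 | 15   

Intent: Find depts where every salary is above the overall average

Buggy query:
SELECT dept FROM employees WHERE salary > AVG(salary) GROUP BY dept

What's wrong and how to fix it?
Bug: AVG() is an aggregate; it can't sit directly in WHERE

Fix: Use a subquery for AVG and a HAVING MIN(...) filter so the condition holds for every row in the group

Corrected query:
SELECT dept FROM employees GROUP BY dept HAVING MIN(salary) > (SELECT AVG(salary) FROM employees)

Result:
dept       
-----------
Engineering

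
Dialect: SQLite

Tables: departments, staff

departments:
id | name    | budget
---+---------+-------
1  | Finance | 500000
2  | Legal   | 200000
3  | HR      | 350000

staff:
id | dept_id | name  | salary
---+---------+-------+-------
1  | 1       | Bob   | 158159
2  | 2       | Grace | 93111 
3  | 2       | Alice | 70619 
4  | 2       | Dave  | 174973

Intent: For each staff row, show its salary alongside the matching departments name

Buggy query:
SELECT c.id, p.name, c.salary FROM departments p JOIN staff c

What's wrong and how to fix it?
Bug: Missing join condition: each staff row is matched to all departments rows instead of just its own

Fix: Specify the join condition linking the foreign key to the parent id

Corrected query:
SELECT c.id, p.name, c.salary FROM departments p JOIN staff c ON c.dept_id = p.id

Result:
id | name    | salary
---+---------+-------
1  | Finance | 158159
2  | Legal   | 93111 
3  | Legal   | 70619 
4  | Legal   | 174973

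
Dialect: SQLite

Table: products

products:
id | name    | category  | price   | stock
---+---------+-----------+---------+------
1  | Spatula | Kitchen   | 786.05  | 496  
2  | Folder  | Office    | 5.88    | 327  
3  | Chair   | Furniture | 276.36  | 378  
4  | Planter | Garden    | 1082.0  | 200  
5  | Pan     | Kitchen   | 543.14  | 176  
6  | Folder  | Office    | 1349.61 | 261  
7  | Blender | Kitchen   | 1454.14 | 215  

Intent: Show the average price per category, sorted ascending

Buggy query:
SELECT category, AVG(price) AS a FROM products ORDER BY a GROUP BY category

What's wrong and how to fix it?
Bug: GROUP BY must precede ORDER BY

Fix: Reorder: SELECT … FROM … GROUP BY … ORDER BY …

Corrected query:
SELECT category, AVG(price) AS a FROM products GROUP BY category ORDER BY a

Result:
category  | a         
----------+-----------
Furniture | 276.36    
Office    | 677.745   
Kitchen   | 927.776667
Garden    | 1082      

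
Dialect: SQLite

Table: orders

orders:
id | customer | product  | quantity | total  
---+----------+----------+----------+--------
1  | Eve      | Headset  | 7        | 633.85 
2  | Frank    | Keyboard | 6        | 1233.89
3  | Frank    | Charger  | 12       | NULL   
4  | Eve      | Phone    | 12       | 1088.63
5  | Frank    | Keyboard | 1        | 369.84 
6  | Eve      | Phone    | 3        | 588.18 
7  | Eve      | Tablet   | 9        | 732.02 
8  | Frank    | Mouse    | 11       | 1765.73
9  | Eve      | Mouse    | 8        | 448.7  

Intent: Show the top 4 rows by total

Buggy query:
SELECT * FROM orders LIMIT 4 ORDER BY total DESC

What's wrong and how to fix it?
Bug: ORDER BY cannot follow LIMIT; LIMIT is the final clause

Fix: Swap the clauses: ORDER BY first, then LIMIT

Corrected query:
SELECT * FROM orders ORDER BY total DESC LIMIT 4

Result:
id | customer | product  | quantity | total  
---+----------+----------+----------+--------
8  | Frank    | Mouse    | 11       | 1765.73
2  | Frank    | Keyboard | 6        | 1233.89
4  | Eve      | Phone    | 12       | 1088.63
7  | Eve      | Tablet   | 9        | 732.02 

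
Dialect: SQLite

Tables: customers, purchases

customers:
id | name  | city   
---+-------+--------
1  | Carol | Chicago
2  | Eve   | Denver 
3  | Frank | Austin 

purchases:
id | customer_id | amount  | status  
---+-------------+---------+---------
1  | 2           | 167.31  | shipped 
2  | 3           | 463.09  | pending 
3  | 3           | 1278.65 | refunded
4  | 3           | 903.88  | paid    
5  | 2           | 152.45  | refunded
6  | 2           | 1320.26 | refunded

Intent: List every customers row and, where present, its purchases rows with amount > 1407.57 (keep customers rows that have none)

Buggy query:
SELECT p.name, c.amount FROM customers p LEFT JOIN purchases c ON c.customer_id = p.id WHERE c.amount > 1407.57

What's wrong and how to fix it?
Bug: A WHERE condition on the right-hand table after LEFT JOIN drops unmatched parents

Fix: Put 'c.amount > 1407.57' in the JOIN's ON clause instead of WHERE

Corrected query:
SELECT p.name, c.amount FROM customers p LEFT JOIN purchases c ON c.customer_id = p.id AND c.amount > 1407.57

Result:
name  | amount
------+-------
Carol | NULL  
Eve   | NULL  
Frank | NULL  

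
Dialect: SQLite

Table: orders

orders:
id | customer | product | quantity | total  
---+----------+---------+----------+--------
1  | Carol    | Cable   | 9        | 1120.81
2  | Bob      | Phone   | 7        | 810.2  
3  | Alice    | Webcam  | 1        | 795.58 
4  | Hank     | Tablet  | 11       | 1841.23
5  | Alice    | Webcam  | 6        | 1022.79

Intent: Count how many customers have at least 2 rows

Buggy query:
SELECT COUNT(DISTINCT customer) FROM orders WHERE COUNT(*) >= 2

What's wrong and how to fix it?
Bug: COUNT(*) cannot appear in WHERE; the per-group count doesn't exist yet

Fix: Group first with HAVING COUNT(*) >= 2, then COUNT the resulting groups

Corrected query:
SELECT COUNT(*) FROM (SELECT customer FROM orders GROUP BY customer HAVING COUNT(*) >= 2)

Result:
COUNT(*)
--------
1       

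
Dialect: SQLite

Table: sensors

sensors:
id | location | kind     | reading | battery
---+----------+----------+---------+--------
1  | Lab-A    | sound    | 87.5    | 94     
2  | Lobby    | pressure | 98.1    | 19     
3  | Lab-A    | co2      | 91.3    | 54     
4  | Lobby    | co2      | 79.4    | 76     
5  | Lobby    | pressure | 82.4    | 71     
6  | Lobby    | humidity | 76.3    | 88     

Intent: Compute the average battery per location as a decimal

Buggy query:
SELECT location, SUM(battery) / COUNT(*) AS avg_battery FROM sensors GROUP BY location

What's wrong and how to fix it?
Bug: SUM(battery) and COUNT(*) are both integers; the division truncates the fractional part

Fix: Cast one side to REAL so the division keeps the fractional part

Corrected query:
SELECT location, SUM(battery) * 1.0 / COUNT(*) AS avg_battery FROM sensors GROUP BY location

Result:
location | avg_battery
---------+------------
Lab-A    | 74         
Lobby    | 63.5       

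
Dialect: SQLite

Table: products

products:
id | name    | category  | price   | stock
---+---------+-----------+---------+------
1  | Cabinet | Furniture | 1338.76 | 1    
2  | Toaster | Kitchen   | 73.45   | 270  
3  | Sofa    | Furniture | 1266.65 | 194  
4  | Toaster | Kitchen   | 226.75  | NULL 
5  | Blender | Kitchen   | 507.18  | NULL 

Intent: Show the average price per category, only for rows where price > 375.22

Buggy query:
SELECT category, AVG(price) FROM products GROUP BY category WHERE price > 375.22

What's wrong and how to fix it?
Bug: Row-level WHERE must come before GROUP BY in the clause order

Fix: Place WHERE between FROM and GROUP BY

Corrected query:
SELECT category, AVG(price) FROM products WHERE price > 375.22 GROUP BY category

Result:
category  | AVG(price)
----------+-----------
Furniture | 1302.705  
Kitchen   | 507.18    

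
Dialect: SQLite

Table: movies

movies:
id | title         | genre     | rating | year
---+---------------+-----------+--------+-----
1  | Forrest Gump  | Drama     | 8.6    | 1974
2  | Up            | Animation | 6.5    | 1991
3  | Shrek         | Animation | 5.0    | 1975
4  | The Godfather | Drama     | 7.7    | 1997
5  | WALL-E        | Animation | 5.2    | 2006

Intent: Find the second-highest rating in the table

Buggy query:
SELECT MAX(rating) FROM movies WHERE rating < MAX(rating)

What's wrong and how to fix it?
Bug: The inner MAX is an aggregate inside WHERE, which is not allowed

Fix: Compute the overall MAX in a subquery, then take MAX of rows below it

Corrected query:
SELECT MAX(rating) FROM movies WHERE rating < (SELECT MAX(rating) FROM movies)

Result:
MAX(rating)
-----------
7.7        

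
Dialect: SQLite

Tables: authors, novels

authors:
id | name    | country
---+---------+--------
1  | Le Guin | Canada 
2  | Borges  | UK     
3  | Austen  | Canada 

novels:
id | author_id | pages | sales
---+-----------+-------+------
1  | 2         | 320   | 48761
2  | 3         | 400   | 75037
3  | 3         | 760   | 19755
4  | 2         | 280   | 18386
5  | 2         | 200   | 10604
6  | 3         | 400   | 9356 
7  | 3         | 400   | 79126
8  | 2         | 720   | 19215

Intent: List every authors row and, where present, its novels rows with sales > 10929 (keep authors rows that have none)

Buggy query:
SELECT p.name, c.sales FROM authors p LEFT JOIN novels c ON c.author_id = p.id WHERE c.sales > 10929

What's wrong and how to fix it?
Bug: Filtering c.sales in WHERE discards the NULL rows produced by LEFT JOIN, turning it into an inner join

Fix: Put 'c.sales > 10929' in the JOIN's ON clause instead of WHERE

Corrected query:
SELECT p.name, c.sales FROM authors p LEFT JOIN novels c ON c.author_id = p.id AND c.sales > 10929

Result:
name    | sales
--------+------
Le Guin | NULL 
Borges  | 18386
Borges  | 19215
Borges  | 48761
Austen  | 19755
Austen  | 75037
Austen  | 79126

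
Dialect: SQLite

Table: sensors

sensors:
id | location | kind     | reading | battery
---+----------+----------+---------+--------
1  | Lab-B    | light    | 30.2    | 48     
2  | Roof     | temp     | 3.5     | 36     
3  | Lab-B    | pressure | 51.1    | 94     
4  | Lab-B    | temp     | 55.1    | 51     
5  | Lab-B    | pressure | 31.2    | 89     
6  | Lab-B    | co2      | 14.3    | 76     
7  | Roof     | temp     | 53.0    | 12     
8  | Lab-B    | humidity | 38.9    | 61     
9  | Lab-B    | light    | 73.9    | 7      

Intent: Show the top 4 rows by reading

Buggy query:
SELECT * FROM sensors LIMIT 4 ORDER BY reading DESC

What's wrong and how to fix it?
Bug: LIMIT must come after ORDER BY

Fix: Sort with ORDER BY, then apply LIMIT

Corrected query:
SELECT * FROM sensors ORDER BY reading DESC LIMIT 4

Result:
id | location | kind     | reading | battery
---+----------+----------+---------+--------
9  | Lab-B    | light    | 73.9    | 7      
4  | Lab-B    | temp     | 55.1    | 51     
7  | Roof     | temp     | 53      | 12     
3  | Lab-B    | pressure | 51.1    | 94     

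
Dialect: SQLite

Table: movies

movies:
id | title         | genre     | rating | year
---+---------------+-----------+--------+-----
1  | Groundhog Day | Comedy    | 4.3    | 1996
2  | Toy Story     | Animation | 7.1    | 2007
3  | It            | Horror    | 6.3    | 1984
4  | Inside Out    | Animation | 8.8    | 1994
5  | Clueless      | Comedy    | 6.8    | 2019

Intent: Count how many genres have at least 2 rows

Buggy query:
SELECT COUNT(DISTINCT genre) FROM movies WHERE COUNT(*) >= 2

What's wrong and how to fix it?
Bug: COUNT(*) cannot appear in WHERE; the per-group count doesn't exist yet

Fix: Group first with HAVING COUNT(*) >= 2, then COUNT the resulting groups

Corrected query:
SELECT COUNT(*) FROM (SELECT genre FROM movies GROUP BY genre HAVING COUNT(*) >= 2)

Result:
COUNT(*)
--------
2       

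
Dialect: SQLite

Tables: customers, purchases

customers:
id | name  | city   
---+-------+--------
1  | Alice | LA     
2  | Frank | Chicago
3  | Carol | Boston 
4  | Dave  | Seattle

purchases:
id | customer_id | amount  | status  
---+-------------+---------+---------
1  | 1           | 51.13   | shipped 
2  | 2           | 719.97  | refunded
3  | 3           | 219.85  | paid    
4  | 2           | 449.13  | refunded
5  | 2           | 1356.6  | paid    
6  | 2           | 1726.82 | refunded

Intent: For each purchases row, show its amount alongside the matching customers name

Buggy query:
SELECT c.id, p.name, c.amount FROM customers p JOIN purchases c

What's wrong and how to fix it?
Bug: Missing join condition: each purchases row is matched to all customers rows instead of just its own

Fix: Specify the join condition linking the foreign key to the parent id

Corrected query:
SELECT c.id, p.name, c.amount FROM customers p JOIN purchases c ON c.customer_id = p.id

Result:
id | name  | amount 
---+-------+--------
1  | Alice | 51.13  
2  | Frank | 719.97 
3  | Carol | 219.85 
4  | Frank | 449.13 
5  | Frank | 1356.6 
6  | Frank | 1726.82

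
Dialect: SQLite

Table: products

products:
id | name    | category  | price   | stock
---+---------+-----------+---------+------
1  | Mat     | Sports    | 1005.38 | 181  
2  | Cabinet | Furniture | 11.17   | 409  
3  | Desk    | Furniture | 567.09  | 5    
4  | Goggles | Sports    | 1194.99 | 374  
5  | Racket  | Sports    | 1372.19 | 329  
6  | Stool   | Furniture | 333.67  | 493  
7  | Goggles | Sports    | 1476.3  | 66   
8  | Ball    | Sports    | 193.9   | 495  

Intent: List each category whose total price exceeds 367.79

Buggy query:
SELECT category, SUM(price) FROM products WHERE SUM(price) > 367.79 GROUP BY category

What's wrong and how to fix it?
Bug: WHERE runs before GROUP BY, so aggregates aren't available there

Fix: Move the aggregate condition to a HAVING clause

Corrected query:
SELECT category, SUM(price) FROM products GROUP BY category HAVING SUM(price) > 367.79

Result:
category  | SUM(price)
----------+-----------
Furniture | 911.93    
Sports    | 5242.76   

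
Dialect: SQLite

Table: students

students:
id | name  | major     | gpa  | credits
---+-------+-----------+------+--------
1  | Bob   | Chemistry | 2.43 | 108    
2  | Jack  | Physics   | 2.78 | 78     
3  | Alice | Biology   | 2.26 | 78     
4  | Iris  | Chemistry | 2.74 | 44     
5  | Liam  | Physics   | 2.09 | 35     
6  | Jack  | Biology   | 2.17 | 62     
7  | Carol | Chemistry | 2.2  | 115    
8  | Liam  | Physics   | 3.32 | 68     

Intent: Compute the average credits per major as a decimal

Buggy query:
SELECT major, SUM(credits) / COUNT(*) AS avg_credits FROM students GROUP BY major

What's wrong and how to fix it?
Bug: SUM(credits) and COUNT(*) are both integers; the division truncates the fractional part

Fix: Cast one side to REAL so the division keeps the fractional part

Corrected query:
SELECT major, SUM(credits) * 1.0 / COUNT(*) AS avg_credits FROM students GROUP BY major

Result:
major     | avg_credits
----------+------------
Biology   | 70         
Chemistry | 89         
Physics   | 60.333333  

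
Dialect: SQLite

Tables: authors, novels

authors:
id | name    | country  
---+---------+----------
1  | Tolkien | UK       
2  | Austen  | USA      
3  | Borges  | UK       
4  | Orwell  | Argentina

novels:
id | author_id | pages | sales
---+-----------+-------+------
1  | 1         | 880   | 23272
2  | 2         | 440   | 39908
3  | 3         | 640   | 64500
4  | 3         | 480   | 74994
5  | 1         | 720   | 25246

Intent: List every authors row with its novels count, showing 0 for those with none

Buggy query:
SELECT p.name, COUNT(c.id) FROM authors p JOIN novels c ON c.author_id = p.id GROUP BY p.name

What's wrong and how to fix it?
Bug: INNER JOIN drops authors rows that have no matching novels rows

Fix: Switch to LEFT JOIN to retain unmatched parent rows

Corrected query:
SELECT p.name, COUNT(c.id) FROM authors p LEFT JOIN novels c ON c.author_id = p.id GROUP BY p.name

Result:
name    | COUNT(c.id)
--------+------------
Austen  | 1          
Borges  | 2          
Orwell  | 0          
Tolkien | 2          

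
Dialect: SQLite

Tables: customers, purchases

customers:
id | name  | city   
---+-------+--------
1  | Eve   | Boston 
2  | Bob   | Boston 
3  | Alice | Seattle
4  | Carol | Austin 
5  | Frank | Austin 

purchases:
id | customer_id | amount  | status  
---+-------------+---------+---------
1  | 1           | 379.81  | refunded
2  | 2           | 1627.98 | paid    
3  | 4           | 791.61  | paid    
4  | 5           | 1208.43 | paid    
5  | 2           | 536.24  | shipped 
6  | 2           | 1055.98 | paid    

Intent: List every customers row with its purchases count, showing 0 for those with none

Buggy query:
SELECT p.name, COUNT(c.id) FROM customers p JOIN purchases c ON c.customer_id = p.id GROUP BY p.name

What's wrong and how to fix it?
Bug: INNER JOIN drops customers rows that have no matching purchases rows

Fix: Use LEFT JOIN so parents without children still appear (COUNT(c.id) gives 0)

Corrected query:
SELECT p.name, COUNT(c.id) FROM customers p LEFT JOIN purchases c ON c.customer_id = p.id GROUP BY p.name

Result:
name  | COUNT(c.id)
------+------------
Alice | 0          
Bob   | 3          
Carol | 1          
Eve   | 1          
Frank | 1          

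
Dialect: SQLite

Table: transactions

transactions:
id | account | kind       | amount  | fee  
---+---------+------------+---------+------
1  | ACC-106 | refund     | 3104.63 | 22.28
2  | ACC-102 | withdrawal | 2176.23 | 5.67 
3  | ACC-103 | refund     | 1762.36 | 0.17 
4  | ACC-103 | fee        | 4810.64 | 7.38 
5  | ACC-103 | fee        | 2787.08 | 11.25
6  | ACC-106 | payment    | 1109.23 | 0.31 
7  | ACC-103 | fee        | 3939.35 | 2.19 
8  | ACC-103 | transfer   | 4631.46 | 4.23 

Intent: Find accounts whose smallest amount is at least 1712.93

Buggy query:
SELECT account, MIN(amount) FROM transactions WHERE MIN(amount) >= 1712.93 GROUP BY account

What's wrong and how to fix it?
Bug: Aggregates like MIN are computed per group after WHERE runs

Fix: Replace WHERE with HAVING after the GROUP BY

Corrected query:
SELECT account, MIN(amount) FROM transactions GROUP BY account HAVING MIN(amount) >= 1712.93

Result:
account | MIN(amount)
--------+------------
ACC-102 | 2176.23    
ACC-103 | 1762.36    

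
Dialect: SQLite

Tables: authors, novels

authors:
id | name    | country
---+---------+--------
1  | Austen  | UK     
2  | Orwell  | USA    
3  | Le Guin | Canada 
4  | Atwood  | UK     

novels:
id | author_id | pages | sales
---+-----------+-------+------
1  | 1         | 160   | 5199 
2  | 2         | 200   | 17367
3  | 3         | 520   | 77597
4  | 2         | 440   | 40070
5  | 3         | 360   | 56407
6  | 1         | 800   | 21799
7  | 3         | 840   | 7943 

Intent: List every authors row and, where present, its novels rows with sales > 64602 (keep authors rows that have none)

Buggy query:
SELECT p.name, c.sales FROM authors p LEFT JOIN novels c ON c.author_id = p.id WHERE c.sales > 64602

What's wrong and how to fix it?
Bug: A WHERE condition on the right-hand table after LEFT JOIN drops unmatched parents

Fix: Move the right-table condition into the ON clause so unmatched parents are kept

Corrected query:
SELECT p.name, c.sales FROM authors p LEFT JOIN novels c ON c.author_id = p.id AND c.sales > 64602

Result:
name    | sales
--------+------
Austen  | NULL 
Orwell  | NULL 
Le Guin | 77597
Atwood  | NULL 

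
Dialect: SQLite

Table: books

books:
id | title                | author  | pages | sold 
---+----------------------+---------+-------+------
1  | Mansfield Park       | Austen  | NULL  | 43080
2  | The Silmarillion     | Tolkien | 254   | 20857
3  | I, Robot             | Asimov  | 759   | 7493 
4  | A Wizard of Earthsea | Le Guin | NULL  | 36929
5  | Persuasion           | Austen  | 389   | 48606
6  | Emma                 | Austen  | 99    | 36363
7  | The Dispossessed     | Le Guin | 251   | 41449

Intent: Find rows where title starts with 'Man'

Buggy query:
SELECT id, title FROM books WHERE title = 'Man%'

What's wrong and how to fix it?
Bug: Wildcards only work with LIKE; '=' treats '%' as a literal character

Fix: Use LIKE for wildcard pattern matching

Corrected query:
SELECT id, title FROM books WHERE title LIKE 'Man%'

Result:
id | title         
---+---------------
1  | Mansfield Park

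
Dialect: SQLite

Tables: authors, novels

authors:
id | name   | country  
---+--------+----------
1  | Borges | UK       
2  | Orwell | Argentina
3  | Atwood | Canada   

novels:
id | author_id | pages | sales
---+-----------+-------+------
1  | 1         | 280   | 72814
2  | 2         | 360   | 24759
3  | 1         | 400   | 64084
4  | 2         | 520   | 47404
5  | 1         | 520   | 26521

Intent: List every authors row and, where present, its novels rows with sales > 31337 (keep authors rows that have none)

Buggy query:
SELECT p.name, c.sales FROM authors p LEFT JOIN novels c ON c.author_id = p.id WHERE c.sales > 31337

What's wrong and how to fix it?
Bug: A WHERE condition on the right-hand table after LEFT JOIN drops unmatched parents

Fix: Move the right-table condition into the ON clause so unmatched parents are kept

Corrected query:
SELECT p.name, c.sales FROM authors p LEFT JOIN novels c ON c.author_id = p.id AND c.sales > 31337

Result:
name   | sales
-------+------
Borges | 64084
Borges | 72814
Orwell | 47404
Atwood | NULL 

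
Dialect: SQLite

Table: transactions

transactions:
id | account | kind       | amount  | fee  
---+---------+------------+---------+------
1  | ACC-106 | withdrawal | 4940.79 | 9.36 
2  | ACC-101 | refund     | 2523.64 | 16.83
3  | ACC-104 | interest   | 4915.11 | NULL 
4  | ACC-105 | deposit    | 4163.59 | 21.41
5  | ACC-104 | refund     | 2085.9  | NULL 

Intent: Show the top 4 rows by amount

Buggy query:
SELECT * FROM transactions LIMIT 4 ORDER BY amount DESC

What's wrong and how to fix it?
Bug: ORDER BY cannot follow LIMIT; LIMIT is the final clause

Fix: Swap the clauses: ORDER BY first, then LIMIT

Corrected query:
SELECT * FROM transactions ORDER BY amount DESC LIMIT 4

Result:
id | account | kind       | amount  | fee  
---+---------+------------+---------+------
1  | ACC-106 | withdrawal | 4940.79 | 9.36 
3  | ACC-104 | interest   | 4915.11 | NULL 
4  | ACC-105 | deposit    | 4163.59 | 21.41
2  | ACC-101 | refund     | 2523.64 | 16.83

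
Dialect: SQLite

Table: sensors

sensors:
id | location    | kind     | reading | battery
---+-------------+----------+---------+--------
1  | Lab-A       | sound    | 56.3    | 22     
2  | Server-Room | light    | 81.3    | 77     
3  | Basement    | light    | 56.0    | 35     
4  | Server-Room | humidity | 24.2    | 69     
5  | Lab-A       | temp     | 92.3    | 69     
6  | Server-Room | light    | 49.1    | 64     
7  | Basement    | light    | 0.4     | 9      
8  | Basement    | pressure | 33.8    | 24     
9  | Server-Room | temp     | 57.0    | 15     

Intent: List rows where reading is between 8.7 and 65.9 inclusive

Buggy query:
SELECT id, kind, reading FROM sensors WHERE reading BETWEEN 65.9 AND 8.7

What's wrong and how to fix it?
Bug: The bounds are reversed; BETWEEN a AND b requires a <= b to match anything

Fix: Swap the bounds so the smaller value comes first

Corrected query:
SELECT id, kind, reading FROM sensors WHERE reading BETWEEN 8.7 AND 65.9

Result:
id | kind     | reading
---+----------+--------
1  | sound    | 56.3   
3  | light    | 56     
4  | humidity | 24.2   
6  | light    | 49.1   
8  | pressure | 33.8   
9  | temp     | 57     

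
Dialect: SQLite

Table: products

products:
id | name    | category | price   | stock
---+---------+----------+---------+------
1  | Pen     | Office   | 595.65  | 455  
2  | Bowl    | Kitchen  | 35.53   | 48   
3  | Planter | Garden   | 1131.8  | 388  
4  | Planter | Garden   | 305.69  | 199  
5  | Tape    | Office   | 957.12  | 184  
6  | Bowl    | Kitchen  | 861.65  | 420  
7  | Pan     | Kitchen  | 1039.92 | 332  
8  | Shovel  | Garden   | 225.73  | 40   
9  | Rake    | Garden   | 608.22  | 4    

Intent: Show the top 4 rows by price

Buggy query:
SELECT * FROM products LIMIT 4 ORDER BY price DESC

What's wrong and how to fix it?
Bug: LIMIT must come after ORDER BY

Fix: Swap the clauses: ORDER BY first, then LIMIT

Corrected query:
SELECT * FROM products ORDER BY price DESC LIMIT 4

Result:
id | name    | category | price   | stock
---+---------+----------+---------+------
3  | Planter | Garden   | 1131.8  | 388  
7  | Pan     | Kitchen  | 1039.92 | 332  
5  | Tape    | Office   | 957.12  | 184  
6  | Bowl    | Kitchen  | 861.65  | 420  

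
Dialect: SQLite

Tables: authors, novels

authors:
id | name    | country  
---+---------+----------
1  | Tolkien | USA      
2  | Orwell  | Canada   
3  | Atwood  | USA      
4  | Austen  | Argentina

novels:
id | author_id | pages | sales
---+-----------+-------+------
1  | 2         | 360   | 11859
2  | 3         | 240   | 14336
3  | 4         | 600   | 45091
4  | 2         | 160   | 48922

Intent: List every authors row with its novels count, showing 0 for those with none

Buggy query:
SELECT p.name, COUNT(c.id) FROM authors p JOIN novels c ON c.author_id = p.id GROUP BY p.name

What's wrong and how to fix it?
Bug: INNER JOIN drops authors rows that have no matching novels rows

Fix: Switch to LEFT JOIN to retain unmatched parent rows

Corrected query:
SELECT p.name, COUNT(c.id) FROM authors p LEFT JOIN novels c ON c.author_id = p.id GROUP BY p.name

Result:
name    | COUNT(c.id)
--------+------------
Atwood  | 1          
Austen  | 1          
Orwell  | 2          
Tolkien | 0          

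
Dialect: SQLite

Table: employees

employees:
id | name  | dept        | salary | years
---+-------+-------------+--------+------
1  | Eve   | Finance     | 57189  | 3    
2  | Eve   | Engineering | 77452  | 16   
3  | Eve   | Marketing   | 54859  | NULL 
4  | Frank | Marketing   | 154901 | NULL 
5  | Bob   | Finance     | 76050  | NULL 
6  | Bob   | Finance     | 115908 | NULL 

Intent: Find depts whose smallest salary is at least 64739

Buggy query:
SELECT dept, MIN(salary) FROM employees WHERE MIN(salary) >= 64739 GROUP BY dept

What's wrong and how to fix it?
Bug: Aggregates like MIN are computed per group after WHERE runs

Fix: Replace WHERE with HAVING after the GROUP BY

Corrected query:
SELECT dept, MIN(salary) FROM employees GROUP BY dept HAVING MIN(salary) >= 64739

Result:
dept        | MIN(salary)
------------+------------
Engineering | 77452      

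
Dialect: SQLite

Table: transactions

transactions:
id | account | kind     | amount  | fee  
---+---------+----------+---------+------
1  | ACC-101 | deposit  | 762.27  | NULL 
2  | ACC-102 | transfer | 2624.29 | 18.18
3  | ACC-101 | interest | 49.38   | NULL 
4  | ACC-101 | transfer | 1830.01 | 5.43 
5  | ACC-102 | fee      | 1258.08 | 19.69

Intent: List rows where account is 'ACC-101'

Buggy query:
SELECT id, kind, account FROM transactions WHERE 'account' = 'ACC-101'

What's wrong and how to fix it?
Bug: Single quotes denote string literals in SQL; the column name is being compared as a constant string

Fix: Remove the quotes around the column name (or use double quotes for an identifier)

Corrected query:
SELECT id, kind, account FROM transactions WHERE account = 'ACC-101'

Result:
id | kind     | account
---+----------+--------
1  | deposit  | ACC-101
3  | interest | ACC-101
4  | transfer | ACC-101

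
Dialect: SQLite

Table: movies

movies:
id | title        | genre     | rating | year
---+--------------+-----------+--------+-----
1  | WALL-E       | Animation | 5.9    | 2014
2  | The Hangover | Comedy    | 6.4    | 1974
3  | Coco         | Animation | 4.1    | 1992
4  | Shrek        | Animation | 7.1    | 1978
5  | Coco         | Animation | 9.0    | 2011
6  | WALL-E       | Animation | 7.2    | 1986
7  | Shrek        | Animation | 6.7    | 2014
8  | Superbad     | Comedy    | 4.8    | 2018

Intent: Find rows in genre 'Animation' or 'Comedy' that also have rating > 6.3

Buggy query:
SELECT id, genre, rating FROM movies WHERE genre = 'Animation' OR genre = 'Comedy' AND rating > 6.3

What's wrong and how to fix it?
Bug: Without parentheses, AND is evaluated before OR, so the rating filter only applies to the 'Comedy' branch

Fix: Add parentheses around the OR so the AND applies to both alternatives

Corrected query:
SELECT id, genre, rating FROM movies WHERE (genre = 'Animation' OR genre = 'Comedy') AND rating > 6.3

Result:
id | genre     | rating
---+-----------+-------
2  | Comedy    | 6.4   
4  | Animation | 7.1   
5  | Animation | 9     
6  | Animation | 7.2   
7  | Animation | 6.7   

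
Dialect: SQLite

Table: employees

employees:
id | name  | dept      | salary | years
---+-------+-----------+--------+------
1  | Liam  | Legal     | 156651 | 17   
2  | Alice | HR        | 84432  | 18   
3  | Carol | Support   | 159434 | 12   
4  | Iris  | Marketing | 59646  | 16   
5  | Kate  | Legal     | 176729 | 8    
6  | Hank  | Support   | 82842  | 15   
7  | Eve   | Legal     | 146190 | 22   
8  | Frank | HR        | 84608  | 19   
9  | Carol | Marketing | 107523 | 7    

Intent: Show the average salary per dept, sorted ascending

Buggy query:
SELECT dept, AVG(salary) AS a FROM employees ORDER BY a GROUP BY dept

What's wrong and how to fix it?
Bug: ORDER BY appears before GROUP BY; SQL clause order requires GROUP BY first

Fix: Reorder: SELECT … FROM … GROUP BY … ORDER BY …

Corrected query:
SELECT dept, AVG(salary) AS a FROM employees GROUP BY dept ORDER BY a

Result:
dept      | a            
----------+--------------
Marketing | 83584.5      
HR        | 84520        
Support   | 121138       
Legal     | 159856.666667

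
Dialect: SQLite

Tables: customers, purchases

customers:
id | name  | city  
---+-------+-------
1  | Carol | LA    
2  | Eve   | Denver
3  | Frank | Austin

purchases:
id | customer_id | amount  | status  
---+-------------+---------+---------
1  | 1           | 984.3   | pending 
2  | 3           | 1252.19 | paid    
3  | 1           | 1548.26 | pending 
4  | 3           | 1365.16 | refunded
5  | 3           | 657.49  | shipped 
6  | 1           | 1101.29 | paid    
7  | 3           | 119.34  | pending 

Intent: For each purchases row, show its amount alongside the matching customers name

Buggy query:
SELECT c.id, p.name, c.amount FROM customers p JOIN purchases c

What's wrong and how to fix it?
Bug: Missing join condition: each purchases row is matched to all customers rows instead of just its own

Fix: Add ON c.customer_id = p.id to the JOIN

Corrected query:
SELECT c.id, p.name, c.amount FROM customers p JOIN purchases c ON c.customer_id = p.id

Result:
id | name  | amount 
---+-------+--------
1  | Carol | 984.3  
2  | Frank | 1252.19
3  | Carol | 1548.26
4  | Frank | 1365.16
5  | Frank | 657.49 
6  | Carol | 1101.29
7  | Frank | 119.34 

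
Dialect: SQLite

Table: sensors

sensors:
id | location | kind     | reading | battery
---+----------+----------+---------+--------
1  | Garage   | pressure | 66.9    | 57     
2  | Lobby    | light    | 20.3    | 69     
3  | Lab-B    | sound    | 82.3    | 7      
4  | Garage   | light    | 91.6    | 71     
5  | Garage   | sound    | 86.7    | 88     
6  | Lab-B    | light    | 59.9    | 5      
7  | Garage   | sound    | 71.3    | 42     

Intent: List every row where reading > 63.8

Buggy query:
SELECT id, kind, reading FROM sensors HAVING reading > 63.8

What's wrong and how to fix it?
Bug: This is a non-aggregate query (no GROUP BY, no aggregates), so in SQLite the HAVING clause is invalid here; a row-level condition belongs in WHERE

Fix: Replace HAVING with WHERE since the condition applies to individual rows

Corrected query:
SELECT id, kind, reading FROM sensors WHERE reading > 63.8

Result:
id | kind     | reading
---+----------+--------
1  | pressure | 66.9   
3  | sound    | 82.3   
4  | light    | 91.6   
5  | sound    | 86.7   
7  | sound    | 71.3   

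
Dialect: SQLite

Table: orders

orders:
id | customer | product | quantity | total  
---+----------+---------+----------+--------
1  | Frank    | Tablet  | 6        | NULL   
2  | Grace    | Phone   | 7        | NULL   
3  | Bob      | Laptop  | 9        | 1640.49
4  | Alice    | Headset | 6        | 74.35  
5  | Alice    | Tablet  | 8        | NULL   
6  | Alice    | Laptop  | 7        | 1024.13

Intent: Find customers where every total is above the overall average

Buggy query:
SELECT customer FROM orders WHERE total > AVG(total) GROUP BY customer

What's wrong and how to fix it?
Bug: AVG() is an aggregate; it can't sit directly in WHERE

Fix: Use a subquery for AVG and a HAVING MIN(...) filter so the condition holds for every row in the group

Corrected query:
SELECT customer FROM orders GROUP BY customer HAVING MIN(total) > (SELECT AVG(total) FROM orders)

Result:
customer
--------
Bob     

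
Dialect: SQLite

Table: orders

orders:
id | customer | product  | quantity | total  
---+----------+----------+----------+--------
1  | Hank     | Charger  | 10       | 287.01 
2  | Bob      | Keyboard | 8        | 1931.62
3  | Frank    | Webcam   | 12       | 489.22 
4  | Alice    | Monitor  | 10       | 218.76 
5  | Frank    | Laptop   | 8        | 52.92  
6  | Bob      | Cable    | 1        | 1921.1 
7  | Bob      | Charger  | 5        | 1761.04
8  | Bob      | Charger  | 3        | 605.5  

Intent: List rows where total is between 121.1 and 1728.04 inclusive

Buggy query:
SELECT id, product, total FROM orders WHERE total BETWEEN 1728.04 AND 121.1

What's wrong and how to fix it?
Bug: The bounds are reversed; BETWEEN a AND b requires a <= b to match anything

Fix: Swap the bounds so the smaller value comes first

Corrected query:
SELECT id, product, total FROM orders WHERE total BETWEEN 121.1 AND 1728.04

Result:
id | product | total 
---+---------+-------
1  | Charger | 287.01
3  | Webcam  | 489.22
4  | Monitor | 218.76
8  | Charger | 605.5 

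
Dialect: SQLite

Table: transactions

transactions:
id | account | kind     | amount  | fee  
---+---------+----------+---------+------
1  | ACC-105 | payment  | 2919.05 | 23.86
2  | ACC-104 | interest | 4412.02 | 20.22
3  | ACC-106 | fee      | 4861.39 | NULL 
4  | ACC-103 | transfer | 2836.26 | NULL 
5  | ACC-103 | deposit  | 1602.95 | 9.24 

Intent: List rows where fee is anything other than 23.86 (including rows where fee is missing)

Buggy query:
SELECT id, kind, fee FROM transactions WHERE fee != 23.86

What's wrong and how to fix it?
Bug: Inequality against NULL is unknown, not true; rows with NULL are dropped

Fix: Handle NULL separately with IS NULL alongside the inequality

Corrected query:
SELECT id, kind, fee FROM transactions WHERE fee != 23.86 OR fee IS NULL

Result:
id | kind     | fee  
---+----------+------
2  | interest | 20.22
3  | fee      | NULL 
4  | transfer | NULL 
5  | deposit  | 9.24 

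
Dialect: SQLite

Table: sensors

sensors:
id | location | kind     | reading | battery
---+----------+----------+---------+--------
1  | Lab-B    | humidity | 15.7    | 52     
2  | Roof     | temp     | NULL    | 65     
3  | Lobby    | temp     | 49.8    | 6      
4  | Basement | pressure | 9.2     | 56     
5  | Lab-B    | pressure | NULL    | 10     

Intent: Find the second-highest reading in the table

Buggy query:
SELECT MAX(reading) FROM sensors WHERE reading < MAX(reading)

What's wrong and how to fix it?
Bug: The inner MAX is an aggregate inside WHERE, which is not allowed

Fix: Compute the overall MAX in a subquery, then take MAX of rows below it

Corrected query:
SELECT MAX(reading) FROM sensors WHERE reading < (SELECT MAX(reading) FROM sensors)

Result:
MAX(reading)
------------
15.7        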